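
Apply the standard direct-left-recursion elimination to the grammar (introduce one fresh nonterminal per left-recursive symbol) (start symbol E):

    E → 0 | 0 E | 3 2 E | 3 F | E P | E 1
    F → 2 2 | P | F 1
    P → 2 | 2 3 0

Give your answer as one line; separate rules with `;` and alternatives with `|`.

E → 0 E' | 0 E E' | 3 2 E E' | 3 F E'; F → 2 2 F' | P F'; P → 2 | 2 3 0; E' → P E' | 1 E' | epsilon; F' → 1 F' | epsilon

Left recursion appears on E, F.
For E: α = {P, 1}, β = {0, 0 E, 3 2 E, 3 F}. Rewrite as E → β E' and E' → α E' | ε.
For F: α = {1}, β = {2 2, P}. Rewrite as F → β F' and F' → α F' | ε.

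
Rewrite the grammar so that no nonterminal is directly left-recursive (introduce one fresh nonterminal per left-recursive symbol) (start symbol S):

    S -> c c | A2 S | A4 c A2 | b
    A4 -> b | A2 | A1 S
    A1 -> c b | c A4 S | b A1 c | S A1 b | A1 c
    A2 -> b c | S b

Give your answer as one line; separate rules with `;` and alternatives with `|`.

Directly left-recursive nonterminal: A1.
For A1: α = {c}, β = {c b, c A4 S, b A1 c, S A1 b}. Rewrite as A1 → β A1' and A1' → α A1' | ε.

S -> c c | A2 S | A4 c A2 | b; A4 -> b | A2 | A1 S; A1 -> c b A1' | c A4 S A1' | b A1 c A1' | S A1 b A1'; A2 -> b c | S b; A1' -> c A1' | ε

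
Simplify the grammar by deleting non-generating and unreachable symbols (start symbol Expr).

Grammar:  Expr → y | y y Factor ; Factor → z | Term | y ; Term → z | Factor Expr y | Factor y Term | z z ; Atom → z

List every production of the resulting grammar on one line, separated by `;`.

Generating nonterminals: {Atom, Expr, Factor, Term}.
Reachable from Expr after that: {Expr, Factor, Term}.
Removed useless symbols: {Atom} and every production mentioning them.

Expr → y | y y Factor; Factor → z | Term | y; Term → z | Factor Expr y | Factor y Term | z z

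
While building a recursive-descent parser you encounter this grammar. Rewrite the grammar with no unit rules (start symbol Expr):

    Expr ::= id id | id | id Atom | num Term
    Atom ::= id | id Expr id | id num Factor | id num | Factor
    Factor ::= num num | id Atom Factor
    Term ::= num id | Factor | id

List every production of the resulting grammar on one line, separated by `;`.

Unit pairs: Atom ⇒* {Factor}; Term ⇒* {Factor}.
For each unit pair (A, B), copy every non-unit production of B to A, then drop all unit productions.

Expr ::= id id | id | id Atom | num Term; Atom ::= id | id Expr id | id num Factor | id num | num num | id Atom Factor; Factor ::= num num | id Atom Factor; Term ::= num id | id | num num | id Atom Factor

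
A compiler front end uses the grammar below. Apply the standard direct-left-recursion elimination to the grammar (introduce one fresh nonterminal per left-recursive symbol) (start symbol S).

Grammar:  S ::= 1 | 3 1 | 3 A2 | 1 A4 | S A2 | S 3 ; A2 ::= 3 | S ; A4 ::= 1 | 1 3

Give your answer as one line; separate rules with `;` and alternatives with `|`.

Left recursion appears on S.
For S: α = {A2, 3}, β = {1, 3 1, 3 A2, 1 A4}. Rewrite as S → β S' and S' → α S' | ε.

S ::= 1 S' | 3 1 S' | 3 A2 S' | 1 A4 S'; A2 ::= 3 | S; A4 ::= 1 | 1 3; S' ::= A2 S' | 3 S' | ε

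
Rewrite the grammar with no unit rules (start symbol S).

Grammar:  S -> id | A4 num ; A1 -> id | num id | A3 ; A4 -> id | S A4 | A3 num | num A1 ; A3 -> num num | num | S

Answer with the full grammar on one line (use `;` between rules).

Unit pairs: A1 ⇒* {A3, S}; A3 ⇒* {S}.
Replace each nonterminal's rules with the union of the non-unit rules of every nonterminal it unit-derives.

S -> id | A4 num; A1 -> id | num id | A4 num | num num | num; A4 -> id | S A4 | A3 num | num A1; A3 -> id | A4 num | num num | num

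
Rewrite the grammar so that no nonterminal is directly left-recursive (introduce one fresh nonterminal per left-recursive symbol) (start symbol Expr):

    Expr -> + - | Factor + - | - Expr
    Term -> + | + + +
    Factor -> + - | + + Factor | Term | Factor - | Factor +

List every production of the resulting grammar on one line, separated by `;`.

Expr -> + - | Factor + - | - Expr; Term -> + | + + +; Factor -> + - Factor1 | + + Factor Factor1 | Term Factor1; Factor1 -> - Factor1 | + Factor1 | epsilon

Directly left-recursive nonterminal: Factor.
For Factor: α = {-, +}, β = {+ -, + + Factor, Term}. Rewrite as Factor → β Factor1 and Factor1 → α Factor1 | ε.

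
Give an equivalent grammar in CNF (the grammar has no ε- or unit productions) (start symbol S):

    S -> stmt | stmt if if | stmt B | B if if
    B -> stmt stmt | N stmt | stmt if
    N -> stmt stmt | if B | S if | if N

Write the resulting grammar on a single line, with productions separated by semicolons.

Introduce a nonterminal for each terminal appearing in a rule of length ≥ 2: X1 → stmt, X2 → if.
Binarize each right-hand side of length ≥ 3 by chaining fresh nonterminals (Y1, Y2, …): affected rules were S → X1 X2 X2; S → B X2 X2.

S -> stmt | X1 Y1 | X1 B | B Y2; B -> X1 X1 | N X1 | X1 X2; N -> X1 X1 | X2 B | S X2 | X2 N; X1 -> stmt; X2 -> if; Y1 -> X2 X2; Y2 -> X2 X2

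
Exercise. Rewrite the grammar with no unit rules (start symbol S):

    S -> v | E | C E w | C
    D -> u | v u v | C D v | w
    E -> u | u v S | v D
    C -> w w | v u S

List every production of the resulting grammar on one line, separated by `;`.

Unit pairs: S ⇒* {C, E}.
For each unit pair (A, B), copy every non-unit production of B to A, then drop all unit productions.

S -> u | u v S | v D | w w | v u S | v | C E w; D -> u | v u v | C D v | w; E -> u | u v S | v D; C -> w w | v u S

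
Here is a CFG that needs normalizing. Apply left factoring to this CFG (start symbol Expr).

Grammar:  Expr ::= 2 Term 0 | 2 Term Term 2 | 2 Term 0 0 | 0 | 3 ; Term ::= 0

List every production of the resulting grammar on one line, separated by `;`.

Expr ::= 0 | 3 | 2 Term Expr1; Term ::= 0; Expr1 ::= Term 2 | 0 Expr11; Expr11 ::= epsilon | 0

Expr has alternatives sharing prefix '2 Term': factor to Expr → 2 Term Expr1 with Expr1 → 0 | Term 2 | 0 0.
Expr1 has alternatives sharing prefix '0': factor to Expr1 → 0 Expr11 with Expr11 → ε | 0.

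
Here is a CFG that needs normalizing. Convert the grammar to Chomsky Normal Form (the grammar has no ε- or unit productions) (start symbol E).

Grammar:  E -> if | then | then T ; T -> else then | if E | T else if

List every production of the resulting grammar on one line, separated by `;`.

E -> if | then | X1 T; T -> X2 X1 | X3 E | T Y1; X1 -> then; X2 -> else; X3 -> if; Y1 -> X2 X3

Introduce a nonterminal for each terminal appearing in a rule of length ≥ 2: X1 → then, X2 → else, X3 → if.
Binarize each right-hand side of length ≥ 3 by chaining fresh nonterminals (Y1, Y2, …): affected rules were T → T X2 X3.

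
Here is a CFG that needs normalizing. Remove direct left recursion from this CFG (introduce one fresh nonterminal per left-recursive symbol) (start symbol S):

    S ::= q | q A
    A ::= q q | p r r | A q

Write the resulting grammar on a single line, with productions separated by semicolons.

A is directly left-recursive.
For A: α = {q}, β = {q q, p r r}. Rewrite as A → β A' and A' → α A' | ε.

S ::= q | q A; A ::= q q A' | p r r A'; A' ::= q A' | ε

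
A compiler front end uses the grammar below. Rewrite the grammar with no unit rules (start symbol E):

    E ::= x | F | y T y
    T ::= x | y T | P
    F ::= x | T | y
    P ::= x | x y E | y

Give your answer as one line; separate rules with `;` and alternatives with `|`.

E ::= x | y T y | y | x y E | y T; T ::= x | x y E | y | y T; F ::= x | y | x y E | y T; P ::= x | x y E | y

Unit pairs: E ⇒* {F, P, T}; F ⇒* {P, T}; T ⇒* {P}.
For each unit pair (A, B), copy every non-unit production of B to A, then drop all unit productions.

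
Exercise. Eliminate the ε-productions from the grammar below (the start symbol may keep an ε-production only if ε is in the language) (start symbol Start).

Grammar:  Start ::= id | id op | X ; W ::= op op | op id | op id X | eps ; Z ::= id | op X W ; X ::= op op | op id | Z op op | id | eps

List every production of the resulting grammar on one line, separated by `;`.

Start ::= id | id op | X | ε; W ::= op op | op id | op id X; Z ::= id | op X W | op X | op W | op; X ::= op op | op id | Z op op | id

Nullable set = {Start, W, X}.
ε ∈ L(G) since Start is nullable, so keep Start → ε.
Add the nullable-subset variants: Z → op X W gives op X W | op X | op W | op.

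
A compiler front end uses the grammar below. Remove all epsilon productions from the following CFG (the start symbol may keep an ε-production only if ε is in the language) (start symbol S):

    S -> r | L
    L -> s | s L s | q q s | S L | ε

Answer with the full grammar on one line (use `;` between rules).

S -> r | L | ε; L -> s | s L s | s s | q q s | S L | S

The nullable symbols are {L, S}.
ε ∈ L(G) since S is nullable, so keep S → ε.
For each production, add variants omitting each subset of nullable occurrences: L → s L s gives s L s | s s. L → S L gives S L | S.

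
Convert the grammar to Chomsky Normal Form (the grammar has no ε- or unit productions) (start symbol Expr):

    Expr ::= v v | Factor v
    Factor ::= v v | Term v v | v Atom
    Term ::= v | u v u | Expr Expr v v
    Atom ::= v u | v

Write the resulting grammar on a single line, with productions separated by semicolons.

Expr ::= X1 X1 | Factor X1; Factor ::= X1 X1 | Term Y1 | X1 Atom; Term ::= v | X2 Y2 | Expr Y3; Atom ::= X1 X2 | v; X1 ::= v; X2 ::= u; Y1 ::= X1 X1; Y2 ::= X1 X2; Y3 ::= Expr Y4; Y4 ::= X1 X1

Introduce a nonterminal for each terminal appearing in a rule of length ≥ 2: X1 → v, X2 → u.
Binarize each right-hand side of length ≥ 3 by chaining fresh nonterminals (Y1, Y2, …): affected rules were Factor → Term X1 X1; Term → X2 X1 X2; Term → Expr Expr X1 X1.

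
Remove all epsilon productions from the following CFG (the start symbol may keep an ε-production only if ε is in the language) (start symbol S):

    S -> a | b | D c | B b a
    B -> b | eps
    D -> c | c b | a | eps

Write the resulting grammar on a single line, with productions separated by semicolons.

S -> a | b | D c | c | B b a | b a; B -> b; D -> c | c b | a

The nullable symbols are {B, D}.
ε ∉ L(G), so no ε-production is kept.
For each production, add variants omitting each subset of nullable occurrences: S → D c gives D c | c. S → B b a gives B b a | b a.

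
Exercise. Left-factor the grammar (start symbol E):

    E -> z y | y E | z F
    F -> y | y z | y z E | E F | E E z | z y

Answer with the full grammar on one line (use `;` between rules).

E -> y E | z E'; F -> z y | y F' | E F''; E' -> y | F; F' -> ε | z F'''; F'' -> F | E z; F''' -> ε | E

E has alternatives sharing prefix 'z': factor to E → z E' with E' → y | F.
F has alternatives sharing prefix 'y': factor to F → y F' with F' → ε | z | z E.
F has alternatives sharing prefix 'E': factor to F → E F'' with F'' → F | E z.
F' has alternatives sharing prefix 'z': factor to F' → z F''' with F''' → ε | E.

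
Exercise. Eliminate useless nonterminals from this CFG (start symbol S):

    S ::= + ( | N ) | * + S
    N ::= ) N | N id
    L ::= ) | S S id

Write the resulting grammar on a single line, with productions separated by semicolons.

S ::= + ( | * + S

Generating nonterminals: {L, S}.
Reachable from S after that: {S}.
Removed useless symbols: {L, N} and every production mentioning them.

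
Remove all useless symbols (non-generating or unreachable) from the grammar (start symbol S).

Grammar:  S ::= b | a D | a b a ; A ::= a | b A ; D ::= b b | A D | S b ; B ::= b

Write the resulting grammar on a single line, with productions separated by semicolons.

Generating nonterminals: {A, B, D, S}.
Reachable from S after that: {A, D, S}.
Removed useless symbols: {B} and every production mentioning them.

S ::= b | a D | a b a; A ::= a | b A; D ::= b b | A D | S b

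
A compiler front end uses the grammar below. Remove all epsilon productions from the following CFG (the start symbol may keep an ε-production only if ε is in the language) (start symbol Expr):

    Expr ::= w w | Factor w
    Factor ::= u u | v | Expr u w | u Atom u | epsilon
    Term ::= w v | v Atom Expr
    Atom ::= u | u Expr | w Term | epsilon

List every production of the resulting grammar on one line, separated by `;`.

Expr ::= w w | Factor w | w; Factor ::= u u | v | Expr u w | u Atom u; Term ::= w v | v Atom Expr | v Expr; Atom ::= u | u Expr | w Term

The nullable symbols are {Atom, Factor}.
ε ∉ L(G), so no ε-production is kept.
Expand every rule over subsets of its nullable positions: Expr → Factor w gives Factor w | w. Term → v Atom Expr gives v Atom Expr | v Expr.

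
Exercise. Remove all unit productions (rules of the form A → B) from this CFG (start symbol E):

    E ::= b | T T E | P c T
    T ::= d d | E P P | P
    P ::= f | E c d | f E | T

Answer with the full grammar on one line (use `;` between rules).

Unit pairs: P ⇒* {T}; T ⇒* {P}.
Replace each nonterminal's rules with the union of the non-unit rules of every nonterminal it unit-derives.

E ::= b | T T E | P c T; T ::= f | E c d | f E | d d | E P P; P ::= f | E c d | f E | d d | E P P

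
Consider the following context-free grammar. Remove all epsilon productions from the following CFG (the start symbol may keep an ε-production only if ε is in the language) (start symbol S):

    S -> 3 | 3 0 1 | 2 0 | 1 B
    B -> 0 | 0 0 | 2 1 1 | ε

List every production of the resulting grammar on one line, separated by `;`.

S -> 3 | 3 0 1 | 2 0 | 1 B | 1; B -> 0 | 0 0 | 2 1 1

Nullable nonterminals: {B}.
ε ∉ L(G), so no ε-production is kept.
Add the nullable-subset variants: S → 1 B gives 1 B | 1.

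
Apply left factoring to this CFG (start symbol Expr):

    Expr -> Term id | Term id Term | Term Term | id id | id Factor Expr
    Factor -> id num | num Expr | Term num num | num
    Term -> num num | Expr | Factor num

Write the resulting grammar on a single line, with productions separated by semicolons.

Expr -> Term Expr1 | id Expr2; Factor -> id num | Term num num | num Factor1; Term -> num num | Expr | Factor num; Expr1 -> Term | id Expr11; Expr2 -> id | Factor Expr; Factor1 -> Expr | ε; Expr11 -> ε | Term

Expr has alternatives sharing prefix 'Term': factor to Expr → Term Expr1 with Expr1 → id | id Term | Term.
Expr has alternatives sharing prefix 'id': factor to Expr → id Expr2 with Expr2 → id | Factor Expr.
Factor has alternatives sharing prefix 'num': factor to Factor → num Factor1 with Factor1 → Expr | ε.
Expr1 has alternatives sharing prefix 'id': factor to Expr1 → id Expr11 with Expr11 → ε | Term.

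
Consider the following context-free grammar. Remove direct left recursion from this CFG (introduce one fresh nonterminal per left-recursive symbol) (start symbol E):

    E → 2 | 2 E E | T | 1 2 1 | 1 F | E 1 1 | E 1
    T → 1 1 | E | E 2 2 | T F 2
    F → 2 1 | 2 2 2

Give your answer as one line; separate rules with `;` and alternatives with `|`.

E, T are directly left-recursive.
For E: α = {1 1, 1}, β = {2, 2 E E, T, 1 2 1, 1 F}. Rewrite as E → β E' and E' → α E' | ε.
For T: α = {F 2}, β = {1 1, E, E 2 2}. Rewrite as T → β T' and T' → α T' | ε.

E → 2 E' | 2 E E E' | T E' | 1 2 1 E' | 1 F E'; T → 1 1 T' | E T' | E 2 2 T'; F → 2 1 | 2 2 2; E' → 1 1 E' | 1 E' | eps; T' → F 2 T' | eps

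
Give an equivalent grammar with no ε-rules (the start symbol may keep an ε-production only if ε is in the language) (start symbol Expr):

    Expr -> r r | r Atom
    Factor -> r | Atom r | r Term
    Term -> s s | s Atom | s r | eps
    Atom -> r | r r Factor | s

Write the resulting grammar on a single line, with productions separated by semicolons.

Expr -> r r | r Atom; Factor -> r | Atom r | r Term; Term -> s s | s Atom | s r; Atom -> r | r r Factor | s

Nullable set = {Term}.
ε ∉ L(G), so no ε-production is kept.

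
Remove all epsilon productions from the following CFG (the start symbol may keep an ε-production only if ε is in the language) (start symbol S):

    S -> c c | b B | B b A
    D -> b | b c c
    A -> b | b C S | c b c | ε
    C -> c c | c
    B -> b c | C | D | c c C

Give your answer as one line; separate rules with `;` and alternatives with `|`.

The nullable symbols are {A}.
ε ∉ L(G), so no ε-production is kept.
Expand every rule over subsets of its nullable positions: S → B b A gives B b A | B b.

S -> c c | b B | B b A | B b; D -> b | b c c; A -> b | b C S | c b c; C -> c c | c; B -> b c | C | D | c c C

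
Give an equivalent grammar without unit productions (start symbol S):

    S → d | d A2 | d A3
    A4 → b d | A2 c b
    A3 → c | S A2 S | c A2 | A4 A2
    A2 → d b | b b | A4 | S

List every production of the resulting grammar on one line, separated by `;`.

Unit pairs: A2 ⇒* {A4, S}.
For every A with A ⇒* B via unit rules, add B's non-unit alternatives to A; then delete every rule of the form X → Y.

S → d | d A2 | d A3; A4 → b d | A2 c b; A3 → c | S A2 S | c A2 | A4 A2; A2 → b d | A2 c b | d b | b b | d | d A2 | d A3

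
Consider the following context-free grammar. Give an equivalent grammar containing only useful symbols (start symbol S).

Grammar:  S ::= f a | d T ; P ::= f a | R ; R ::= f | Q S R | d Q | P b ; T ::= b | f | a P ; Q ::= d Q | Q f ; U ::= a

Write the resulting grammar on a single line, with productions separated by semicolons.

S ::= f a | d T; P ::= f a | R; R ::= f | P b; T ::= b | f | a P

Generating nonterminals: {P, R, S, T, U}.
Reachable from S after that: {P, R, S, T}.
Removed useless symbols: {Q, U} and every production mentioning them.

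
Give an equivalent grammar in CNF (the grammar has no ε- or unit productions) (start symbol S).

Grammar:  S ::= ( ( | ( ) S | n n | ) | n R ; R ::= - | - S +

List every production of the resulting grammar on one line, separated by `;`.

Introduce a nonterminal for each terminal appearing in a rule of length ≥ 2: X1 → (, X2 → ), X3 → n, X4 → -, X5 → +.
Binarize each right-hand side of length ≥ 3 by chaining fresh nonterminals (Y1, Y2, …): affected rules were S → X1 X2 S; R → X4 S X5.

S ::= X1 X1 | X1 Y1 | X3 X3 | ) | X3 R; R ::= - | X4 Y2; X1 ::= (; X2 ::= ); X3 ::= n; X4 ::= -; X5 ::= +; Y1 ::= X2 S; Y2 ::= S X5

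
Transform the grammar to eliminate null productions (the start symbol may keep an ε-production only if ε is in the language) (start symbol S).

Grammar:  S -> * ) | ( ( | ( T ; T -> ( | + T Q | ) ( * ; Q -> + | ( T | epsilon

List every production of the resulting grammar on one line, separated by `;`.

S -> * ) | ( ( | ( T; T -> ( | + T Q | + T | ) ( *; Q -> + | ( T

The nullable symbols are {Q}.
ε ∉ L(G), so no ε-production is kept.
Add the nullable-subset variants: T → + T Q gives + T Q | + T.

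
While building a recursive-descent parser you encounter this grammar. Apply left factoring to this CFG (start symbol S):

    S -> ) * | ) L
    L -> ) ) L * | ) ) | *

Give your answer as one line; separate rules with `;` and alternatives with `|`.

S -> ) S'; L -> * | ) ) L'; S' -> * | L; L' -> L * | ε

S has alternatives sharing prefix ')': factor to S → ) S' with S' → * | L.
L has alternatives sharing prefix ') )': factor to L → ) ) L' with L' → L * | ε.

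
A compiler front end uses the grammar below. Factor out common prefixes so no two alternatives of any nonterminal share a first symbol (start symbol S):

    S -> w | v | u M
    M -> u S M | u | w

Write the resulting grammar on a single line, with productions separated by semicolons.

S -> w | v | u M; M -> w | u M'; M' -> S M | ε

M has alternatives sharing prefix 'u': factor to M → u M' with M' → S M | ε.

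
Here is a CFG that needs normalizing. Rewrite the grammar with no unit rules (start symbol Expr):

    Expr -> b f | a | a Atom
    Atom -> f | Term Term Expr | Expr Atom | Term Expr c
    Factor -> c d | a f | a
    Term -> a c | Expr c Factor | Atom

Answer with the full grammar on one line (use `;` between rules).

Expr -> b f | a | a Atom; Atom -> f | Term Term Expr | Expr Atom | Term Expr c; Factor -> c d | a f | a; Term -> a c | Expr c Factor | f | Term Term Expr | Expr Atom | Term Expr c

Unit pairs: Term ⇒* {Atom}.
For each unit pair (A, B), copy every non-unit production of B to A, then drop all unit productions.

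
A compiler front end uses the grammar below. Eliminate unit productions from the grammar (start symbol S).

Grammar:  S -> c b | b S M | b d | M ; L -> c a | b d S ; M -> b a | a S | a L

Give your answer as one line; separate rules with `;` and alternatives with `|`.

S -> c b | b S M | b d | b a | a S | a L; L -> c a | b d S; M -> b a | a S | a L

Unit pairs: S ⇒* {M}.
For every A with A ⇒* B via unit rules, add B's non-unit alternatives to A; then delete every rule of the form X → Y.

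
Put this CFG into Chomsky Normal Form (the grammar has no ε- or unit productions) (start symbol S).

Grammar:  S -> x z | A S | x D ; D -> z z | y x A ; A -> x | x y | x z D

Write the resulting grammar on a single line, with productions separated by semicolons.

Introduce a nonterminal for each terminal appearing in a rule of length ≥ 2: X1 → x, X2 → z, X3 → y.
Binarize each right-hand side of length ≥ 3 by chaining fresh nonterminals (Y1, Y2, …): affected rules were D → X3 X1 A; A → X1 X2 D.

S -> X1 X2 | A S | X1 D; D -> X2 X2 | X3 Y1; A -> x | X1 X3 | X1 Y2; X1 -> x; X2 -> z; X3 -> y; Y1 -> X1 A; Y2 -> X2 D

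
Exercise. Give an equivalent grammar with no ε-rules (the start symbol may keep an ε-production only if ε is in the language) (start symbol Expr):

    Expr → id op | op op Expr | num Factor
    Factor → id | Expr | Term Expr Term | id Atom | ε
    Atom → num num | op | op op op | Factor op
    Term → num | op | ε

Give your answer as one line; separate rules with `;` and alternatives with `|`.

Expr → id op | op op Expr | num Factor | num; Factor → id | Expr | Term Expr Term | Term Expr | Expr Term | id Atom; Atom → num num | op | op op op | Factor op; Term → num | op

Nullable set = {Factor, Term}.
ε ∉ L(G), so no ε-production is kept.
Expand every rule over subsets of its nullable positions: Expr → num Factor gives num Factor | num. Factor → Term Expr Term gives Term Expr Term | Term Expr | Expr Term.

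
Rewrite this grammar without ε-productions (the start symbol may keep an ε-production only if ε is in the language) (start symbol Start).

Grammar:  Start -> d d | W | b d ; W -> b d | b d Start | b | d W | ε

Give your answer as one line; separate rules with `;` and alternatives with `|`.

The nullable symbols are {Start, W}.
ε ∈ L(G) since Start is nullable, so keep Start → ε.
Add the nullable-subset variants: W → d W gives d W | d.

Start -> d d | W | b d | ε; W -> b d | b d Start | b | d W | d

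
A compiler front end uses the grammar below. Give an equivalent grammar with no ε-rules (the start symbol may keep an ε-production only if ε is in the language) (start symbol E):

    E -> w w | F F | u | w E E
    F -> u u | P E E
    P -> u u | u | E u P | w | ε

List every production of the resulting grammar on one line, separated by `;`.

The nullable symbols are {P}.
ε ∉ L(G), so no ε-production is kept.
Expand every rule over subsets of its nullable positions: F → P E E gives P E E | E E. P → E u P gives E u P | E u.

E -> w w | F F | u | w E E; F -> u u | P E E | E E; P -> u u | u | E u P | E u | w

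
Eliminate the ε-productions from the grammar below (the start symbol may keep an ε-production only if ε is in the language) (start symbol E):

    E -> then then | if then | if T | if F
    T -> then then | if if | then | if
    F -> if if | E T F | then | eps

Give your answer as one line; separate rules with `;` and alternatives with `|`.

Nullable nonterminals: {F}.
ε ∉ L(G), so no ε-production is kept.
For each production, add variants omitting each subset of nullable occurrences: E → if F gives if F | if. F → E T F gives E T F | E T.

E -> then then | if then | if T | if F | if; T -> then then | if if | then | if; F -> if if | E T F | E T | then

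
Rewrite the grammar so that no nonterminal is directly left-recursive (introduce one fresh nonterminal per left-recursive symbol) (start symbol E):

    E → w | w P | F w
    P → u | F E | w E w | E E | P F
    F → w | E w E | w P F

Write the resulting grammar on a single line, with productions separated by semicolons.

E → w | w P | F w; P → u P' | F E P' | w E w P' | E E P'; F → w | E w E | w P F; P' → F P' | eps

Left recursion appears on P.
For P: α = {F}, β = {u, F E, w E w, E E}. Rewrite as P → β P' and P' → α P' | ε.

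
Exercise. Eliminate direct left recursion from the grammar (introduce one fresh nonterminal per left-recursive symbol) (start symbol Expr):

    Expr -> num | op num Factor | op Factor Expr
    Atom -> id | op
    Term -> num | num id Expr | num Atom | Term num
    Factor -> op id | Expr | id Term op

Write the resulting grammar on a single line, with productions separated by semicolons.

Left recursion appears on Term.
For Term: α = {num}, β = {num, num id Expr, num Atom}. Rewrite as Term → β Term1 and Term1 → α Term1 | ε.

Expr -> num | op num Factor | op Factor Expr; Atom -> id | op; Term -> num Term1 | num id Expr Term1 | num Atom Term1; Factor -> op id | Expr | id Term op; Term1 -> num Term1 | ε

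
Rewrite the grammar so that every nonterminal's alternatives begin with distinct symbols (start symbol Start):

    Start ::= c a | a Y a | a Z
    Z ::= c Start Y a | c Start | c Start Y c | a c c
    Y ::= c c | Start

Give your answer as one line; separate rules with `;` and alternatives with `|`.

Start ::= c a | a Start1; Z ::= a c c | c Start Z1; Y ::= c c | Start; Start1 ::= Y a | Z; Z1 ::= ε | Y Z11; Z11 ::= a | c

Start has alternatives sharing prefix 'a': factor to Start → a Start1 with Start1 → Y a | Z.
Z has alternatives sharing prefix 'c Start': factor to Z → c Start Z1 with Z1 → Y a | ε | Y c.
Z1 has alternatives sharing prefix 'Y': factor to Z1 → Y Z11 with Z11 → a | c.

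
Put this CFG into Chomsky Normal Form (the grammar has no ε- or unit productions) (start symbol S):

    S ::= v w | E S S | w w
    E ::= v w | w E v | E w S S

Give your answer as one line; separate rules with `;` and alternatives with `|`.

Introduce a nonterminal for each terminal appearing in a rule of length ≥ 2: X1 → v, X2 → w.
Binarize each right-hand side of length ≥ 3 by chaining fresh nonterminals (Y1, Y2, …): affected rules were S → E S S; E → X2 E X1; E → E X2 S S.

S ::= X1 X2 | E Y1 | X2 X2; E ::= X1 X2 | X2 Y2 | E Y3; X1 ::= v; X2 ::= w; Y1 ::= S S; Y2 ::= E X1; Y3 ::= X2 Y4; Y4 ::= S S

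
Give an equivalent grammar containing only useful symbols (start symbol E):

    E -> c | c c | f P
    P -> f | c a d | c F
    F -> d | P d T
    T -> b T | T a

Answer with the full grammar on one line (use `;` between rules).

Generating nonterminals: {E, F, P}.
Reachable from E after that: {E, F, P}.
Removed useless symbols: {T} and every production mentioning them.

E -> c | c c | f P; P -> f | c a d | c F; F -> d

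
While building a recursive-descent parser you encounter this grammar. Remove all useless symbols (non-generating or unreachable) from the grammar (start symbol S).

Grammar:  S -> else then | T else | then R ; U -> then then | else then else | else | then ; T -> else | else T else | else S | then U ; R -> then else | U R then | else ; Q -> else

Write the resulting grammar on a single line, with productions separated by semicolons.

Generating nonterminals: {Q, R, S, T, U}.
Reachable from S after that: {R, S, T, U}.
Removed useless symbols: {Q} and every production mentioning them.

S -> else then | T else | then R; U -> then then | else then else | else | then; T -> else | else T else | else S | then U; R -> then else | U R then | else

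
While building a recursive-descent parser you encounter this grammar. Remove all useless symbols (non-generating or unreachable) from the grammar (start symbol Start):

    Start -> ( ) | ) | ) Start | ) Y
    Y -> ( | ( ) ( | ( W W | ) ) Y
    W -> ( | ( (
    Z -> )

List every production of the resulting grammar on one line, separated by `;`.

Generating nonterminals: {Start, W, Y, Z}.
Reachable from Start after that: {Start, W, Y}.
Removed useless symbols: {Z} and every production mentioning them.

Start -> ( ) | ) | ) Start | ) Y; Y -> ( | ( ) ( | ( W W | ) ) Y; W -> ( | ( (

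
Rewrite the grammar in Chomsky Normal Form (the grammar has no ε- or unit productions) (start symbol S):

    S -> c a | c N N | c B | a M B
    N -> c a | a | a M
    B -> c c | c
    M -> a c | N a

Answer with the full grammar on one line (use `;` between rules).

S -> X1 X2 | X1 Y1 | X1 B | X2 Y2; N -> X1 X2 | a | X2 M; B -> X1 X1 | c; M -> X2 X1 | N X2; X1 -> c; X2 -> a; Y1 -> N N; Y2 -> M B

Introduce a nonterminal for each terminal appearing in a rule of length ≥ 2: X1 → c, X2 → a.
Binarize each right-hand side of length ≥ 3 by chaining fresh nonterminals (Y1, Y2, …): affected rules were S → X1 N N; S → X2 M B.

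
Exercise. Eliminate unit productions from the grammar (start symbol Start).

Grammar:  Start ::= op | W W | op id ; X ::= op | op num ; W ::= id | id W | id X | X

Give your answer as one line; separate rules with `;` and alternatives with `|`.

Start ::= op | W W | op id; X ::= op | op num; W ::= op | op num | id | id W | id X

Unit pairs: W ⇒* {X}.
For every A with A ⇒* B via unit rules, add B's non-unit alternatives to A; then delete every rule of the form X → Y.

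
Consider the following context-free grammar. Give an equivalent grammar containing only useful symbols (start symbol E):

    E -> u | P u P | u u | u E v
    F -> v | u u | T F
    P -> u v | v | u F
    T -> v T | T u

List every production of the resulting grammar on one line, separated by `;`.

Generating nonterminals: {E, F, P}.
Reachable from E after that: {E, F, P}.
Removed useless symbols: {T} and every production mentioning them.

E -> u | P u P | u u | u E v; F -> v | u u; P -> u v | v | u F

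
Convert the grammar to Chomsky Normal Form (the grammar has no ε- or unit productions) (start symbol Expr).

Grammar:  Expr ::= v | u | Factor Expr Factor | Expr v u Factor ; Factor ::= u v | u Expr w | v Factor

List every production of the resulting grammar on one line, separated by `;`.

Expr ::= v | u | Factor Y1 | Expr Y2; Factor ::= X2 X1 | X2 Y4 | X1 Factor; X1 ::= v; X2 ::= u; X3 ::= w; Y1 ::= Expr Factor; Y2 ::= X1 Y3; Y3 ::= X2 Factor; Y4 ::= Expr X3

Introduce a nonterminal for each terminal appearing in a rule of length ≥ 2: X1 → v, X2 → u, X3 → w.
Binarize each right-hand side of length ≥ 3 by chaining fresh nonterminals (Y1, Y2, …): affected rules were Expr → Factor Expr Factor; Expr → Expr X1 X2 Factor; Factor → X2 Expr X3.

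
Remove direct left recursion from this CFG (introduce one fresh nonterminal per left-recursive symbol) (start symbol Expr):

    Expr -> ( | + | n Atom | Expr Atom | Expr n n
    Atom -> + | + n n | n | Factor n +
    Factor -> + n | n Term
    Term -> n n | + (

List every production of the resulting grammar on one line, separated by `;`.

Expr is directly left-recursive.
For Expr: α = {Atom, n n}, β = {(, +, n Atom}. Rewrite as Expr → β Expr1 and Expr1 → α Expr1 | ε.

Expr -> ( Expr1 | + Expr1 | n Atom Expr1; Atom -> + | + n n | n | Factor n +; Factor -> + n | n Term; Term -> n n | + (; Expr1 -> Atom Expr1 | n n Expr1 | epsilon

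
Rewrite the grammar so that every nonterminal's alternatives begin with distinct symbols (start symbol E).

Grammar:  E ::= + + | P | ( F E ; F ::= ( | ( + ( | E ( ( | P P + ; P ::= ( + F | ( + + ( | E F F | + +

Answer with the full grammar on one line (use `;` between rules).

F has alternatives sharing prefix '(': factor to F → ( F' with F' → ε | + (.
P has alternatives sharing prefix '( +': factor to P → ( + P' with P' → F | + (.

E ::= + + | P | ( F E; F ::= E ( ( | P P + | ( F'; P ::= E F F | + + | ( + P'; F' ::= ε | + (; P' ::= F | + (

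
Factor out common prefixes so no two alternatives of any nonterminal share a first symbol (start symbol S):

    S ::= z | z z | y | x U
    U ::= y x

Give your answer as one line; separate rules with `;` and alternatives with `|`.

S has alternatives sharing prefix 'z': factor to S → z S' with S' → ε | z.

S ::= y | x U | z S'; U ::= y x; S' ::= ε | z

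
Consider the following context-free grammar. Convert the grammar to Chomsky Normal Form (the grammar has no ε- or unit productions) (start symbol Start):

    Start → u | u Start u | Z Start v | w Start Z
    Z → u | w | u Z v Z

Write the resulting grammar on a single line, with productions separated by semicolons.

Introduce a nonterminal for each terminal appearing in a rule of length ≥ 2: X1 → u, X2 → v, X3 → w.
Binarize each right-hand side of length ≥ 3 by chaining fresh nonterminals (Y1, Y2, …): affected rules were Start → X1 Start X1; Start → Z Start X2; Start → X3 Start Z; Z → X1 Z X2 Z.

Start → u | X1 Y1 | Z Y2 | X3 Y3; Z → u | w | X1 Y4; X1 → u; X2 → v; X3 → w; Y1 → Start X1; Y2 → Start X2; Y3 → Start Z; Y4 → Z Y5; Y5 → X2 Z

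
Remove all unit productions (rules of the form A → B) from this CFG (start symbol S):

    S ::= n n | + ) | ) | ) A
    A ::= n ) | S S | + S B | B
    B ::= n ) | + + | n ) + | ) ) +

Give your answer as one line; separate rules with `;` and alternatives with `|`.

Unit pairs: A ⇒* {B}.
For each unit pair (A, B), copy every non-unit production of B to A, then drop all unit productions.

S ::= n n | + ) | ) | ) A; A ::= n ) | + + | n ) + | ) ) + | S S | + S B; B ::= n ) | + + | n ) + | ) ) +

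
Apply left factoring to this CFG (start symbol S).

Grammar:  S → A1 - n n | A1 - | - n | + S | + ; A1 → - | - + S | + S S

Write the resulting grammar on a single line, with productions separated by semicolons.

S has alternatives sharing prefix 'A1 -': factor to S → A1 - S' with S' → n n | ε.
S has alternatives sharing prefix '+': factor to S → + S'' with S'' → S | ε.
A1 has alternatives sharing prefix '-': factor to A1 → - A1' with A1' → ε | + S.

S → - n | A1 - S' | + S''; A1 → + S S | - A1'; S' → n n | ε; S'' → S | ε; A1' → ε | + S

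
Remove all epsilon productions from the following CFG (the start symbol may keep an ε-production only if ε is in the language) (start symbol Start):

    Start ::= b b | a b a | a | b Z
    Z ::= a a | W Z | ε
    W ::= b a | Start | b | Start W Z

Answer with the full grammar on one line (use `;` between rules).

Nullable set = {Z}.
ε ∉ L(G), so no ε-production is kept.
For each production, add variants omitting each subset of nullable occurrences: Start → b Z gives b Z | b. Z → W Z gives W Z | W. W → Start W Z gives Start W Z | Start W.

Start ::= b b | a b a | a | b Z | b; Z ::= a a | W Z | W; W ::= b a | Start | b | Start W Z | Start W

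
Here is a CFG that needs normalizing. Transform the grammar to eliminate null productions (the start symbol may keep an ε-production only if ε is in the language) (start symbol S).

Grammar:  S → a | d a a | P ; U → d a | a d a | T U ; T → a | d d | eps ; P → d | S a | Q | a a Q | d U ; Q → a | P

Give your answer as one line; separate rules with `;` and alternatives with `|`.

S → a | d a a | P; U → d a | a d a | T U; T → a | d d; P → d | S a | Q | a a Q | d U; Q → a | P

The nullable symbols are {T}.
ε ∉ L(G), so no ε-production is kept.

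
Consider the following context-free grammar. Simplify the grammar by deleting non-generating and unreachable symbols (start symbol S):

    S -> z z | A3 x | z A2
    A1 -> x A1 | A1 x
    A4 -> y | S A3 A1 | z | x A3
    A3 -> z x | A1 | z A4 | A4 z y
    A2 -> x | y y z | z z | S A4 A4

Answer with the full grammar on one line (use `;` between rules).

S -> z z | A3 x | z A2; A4 -> y | z | x A3; A3 -> z x | z A4 | A4 z y; A2 -> x | y y z | z z | S A4 A4

Generating nonterminals: {A2, A3, A4, S}.
Reachable from S after that: {A2, A3, A4, S}.
Removed useless symbols: {A1} and every production mentioning them.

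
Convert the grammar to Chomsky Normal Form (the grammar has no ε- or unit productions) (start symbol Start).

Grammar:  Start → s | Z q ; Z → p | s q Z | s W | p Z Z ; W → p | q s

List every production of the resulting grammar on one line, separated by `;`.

Introduce a nonterminal for each terminal appearing in a rule of length ≥ 2: X1 → q, X2 → s, X3 → p.
Binarize each right-hand side of length ≥ 3 by chaining fresh nonterminals (Y1, Y2, …): affected rules were Z → X2 X1 Z; Z → X3 Z Z.

Start → s | Z X1; Z → p | X2 Y1 | X2 W | X3 Y2; W → p | X1 X2; X1 → q; X2 → s; X3 → p; Y1 → X1 Z; Y2 → Z Z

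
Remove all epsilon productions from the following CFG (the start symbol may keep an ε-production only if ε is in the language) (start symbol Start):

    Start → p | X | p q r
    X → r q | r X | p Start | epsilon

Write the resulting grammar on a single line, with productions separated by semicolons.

Nullable set = {Start, X}.
ε ∈ L(G) since Start is nullable, so keep Start → ε.
Add the nullable-subset variants: X → r X gives r X | r. X → p Start gives p Start | p.

Start → p | X | p q r | epsilon; X → r q | r X | r | p Start | p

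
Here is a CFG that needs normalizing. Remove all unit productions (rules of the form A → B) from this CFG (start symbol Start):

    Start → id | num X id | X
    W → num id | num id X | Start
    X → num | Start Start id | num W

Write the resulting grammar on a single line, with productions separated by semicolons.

Unit pairs: Start ⇒* {X}; W ⇒* {Start, X}.
For every A with A ⇒* B via unit rules, add B's non-unit alternatives to A; then delete every rule of the form X → Y.

Start → id | num X id | num | Start Start id | num W; W → id | num X id | num | Start Start id | num W | num id | num id X; X → num | Start Start id | num W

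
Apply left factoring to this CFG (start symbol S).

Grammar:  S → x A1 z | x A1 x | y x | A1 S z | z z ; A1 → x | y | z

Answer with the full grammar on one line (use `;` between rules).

S has alternatives sharing prefix 'x A1': factor to S → x A1 S' with S' → z | x.

S → y x | A1 S z | z z | x A1 S'; A1 → x | y | z; S' → z | x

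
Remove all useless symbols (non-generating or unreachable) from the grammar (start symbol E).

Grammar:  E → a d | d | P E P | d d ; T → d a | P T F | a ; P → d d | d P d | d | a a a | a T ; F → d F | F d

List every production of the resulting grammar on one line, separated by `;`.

E → a d | d | P E P | d d; T → d a | a; P → d d | d P d | d | a a a | a T

Generating nonterminals: {E, P, T}.
Reachable from E after that: {E, P, T}.
Removed useless symbols: {F} and every production mentioning them.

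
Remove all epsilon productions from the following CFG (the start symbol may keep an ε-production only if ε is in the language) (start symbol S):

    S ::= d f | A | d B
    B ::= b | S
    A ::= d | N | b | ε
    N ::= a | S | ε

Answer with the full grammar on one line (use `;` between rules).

S ::= d f | A | d B | d | ε; B ::= b | S; A ::= d | N | b; N ::= a | S

The nullable symbols are {A, B, N, S}.
ε ∈ L(G) since S is nullable, so keep S → ε.
For each production, add variants omitting each subset of nullable occurrences: S → d B gives d B | d.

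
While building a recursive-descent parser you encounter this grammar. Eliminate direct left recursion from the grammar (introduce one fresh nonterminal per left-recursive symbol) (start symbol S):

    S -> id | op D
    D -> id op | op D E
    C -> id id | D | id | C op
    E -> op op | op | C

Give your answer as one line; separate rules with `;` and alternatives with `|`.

Left recursion appears on C.
For C: α = {op}, β = {id id, D, id}. Rewrite as C → β C' and C' → α C' | ε.

S -> id | op D; D -> id op | op D E; C -> id id C' | D C' | id C'; E -> op op | op | C; C' -> op C' | ε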